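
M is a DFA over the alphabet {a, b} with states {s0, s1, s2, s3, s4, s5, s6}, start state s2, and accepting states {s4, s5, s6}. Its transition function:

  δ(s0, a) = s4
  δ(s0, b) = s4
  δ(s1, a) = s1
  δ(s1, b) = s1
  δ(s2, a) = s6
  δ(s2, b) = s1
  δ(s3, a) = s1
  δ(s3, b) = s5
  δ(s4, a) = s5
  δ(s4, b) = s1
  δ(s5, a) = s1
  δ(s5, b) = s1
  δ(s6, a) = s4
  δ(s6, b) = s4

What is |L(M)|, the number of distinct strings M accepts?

5

The useful subgraph on states {s2, s4, s5, s6} is acyclic, so L(M) is finite; the longest accepting path visits 4 useful states, giving maximum string length 3.
Counting accepting paths from s2 by length: 1 of length 1, 2 of length 2, 2 of length 3. Total 5.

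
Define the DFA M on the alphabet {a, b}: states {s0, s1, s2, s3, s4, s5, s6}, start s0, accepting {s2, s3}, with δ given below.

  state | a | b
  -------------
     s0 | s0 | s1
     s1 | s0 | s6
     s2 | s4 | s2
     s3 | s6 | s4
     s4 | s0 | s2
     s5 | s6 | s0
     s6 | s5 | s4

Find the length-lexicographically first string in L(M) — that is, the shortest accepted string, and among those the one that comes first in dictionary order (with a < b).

bbbb

A breadth-first search from s0 reaches an accepting state first via the path s0 → s1 → s6 → s4 → s2 on input bbbb.
No string of length < 4 is accepted (BFS exhausts all shorter strings without reaching an accepting state), and bbbb is the lexicographically least accepting string of length 4.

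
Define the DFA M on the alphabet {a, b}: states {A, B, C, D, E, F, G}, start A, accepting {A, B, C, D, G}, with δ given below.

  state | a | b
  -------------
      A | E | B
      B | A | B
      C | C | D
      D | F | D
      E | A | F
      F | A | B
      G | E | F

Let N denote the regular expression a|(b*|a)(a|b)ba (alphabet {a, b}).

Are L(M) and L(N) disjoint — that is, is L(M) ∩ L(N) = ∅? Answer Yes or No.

No

The string aba is accepted by both M and N.
Hence L(M) ∩ L(N) ≠ ∅.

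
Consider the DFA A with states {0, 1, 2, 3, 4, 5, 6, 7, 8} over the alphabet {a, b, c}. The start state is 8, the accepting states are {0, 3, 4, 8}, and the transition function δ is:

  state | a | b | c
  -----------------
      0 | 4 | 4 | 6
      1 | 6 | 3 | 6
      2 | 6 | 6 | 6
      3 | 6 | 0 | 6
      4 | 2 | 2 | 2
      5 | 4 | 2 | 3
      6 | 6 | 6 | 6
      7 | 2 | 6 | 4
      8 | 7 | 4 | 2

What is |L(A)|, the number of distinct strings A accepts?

The useful subgraph on states {4, 7, 8} is acyclic, so L(A) is finite; the longest accepting path visits 3 useful states, giving maximum string length 2.
Counting accepting paths from 8 by length: 1 of length 0, 1 of length 1, 1 of length 2. Total 3.

3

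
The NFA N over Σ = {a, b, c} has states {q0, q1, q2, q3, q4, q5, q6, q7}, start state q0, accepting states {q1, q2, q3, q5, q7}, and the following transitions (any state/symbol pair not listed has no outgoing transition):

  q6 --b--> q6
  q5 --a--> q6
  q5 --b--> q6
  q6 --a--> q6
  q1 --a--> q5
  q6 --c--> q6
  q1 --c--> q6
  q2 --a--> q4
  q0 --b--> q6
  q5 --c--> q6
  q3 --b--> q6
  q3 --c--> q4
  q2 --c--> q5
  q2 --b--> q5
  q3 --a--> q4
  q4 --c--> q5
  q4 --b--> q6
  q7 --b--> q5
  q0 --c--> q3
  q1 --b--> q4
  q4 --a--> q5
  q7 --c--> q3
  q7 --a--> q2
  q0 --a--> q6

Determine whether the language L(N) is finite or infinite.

The useful states (reachable from q0 and able to reach an accepting state) are {q0, q3, q4, q5}.
Restricted to these states the transition graph has no cycle, so every accepting path has bounded length and L is finite.

finite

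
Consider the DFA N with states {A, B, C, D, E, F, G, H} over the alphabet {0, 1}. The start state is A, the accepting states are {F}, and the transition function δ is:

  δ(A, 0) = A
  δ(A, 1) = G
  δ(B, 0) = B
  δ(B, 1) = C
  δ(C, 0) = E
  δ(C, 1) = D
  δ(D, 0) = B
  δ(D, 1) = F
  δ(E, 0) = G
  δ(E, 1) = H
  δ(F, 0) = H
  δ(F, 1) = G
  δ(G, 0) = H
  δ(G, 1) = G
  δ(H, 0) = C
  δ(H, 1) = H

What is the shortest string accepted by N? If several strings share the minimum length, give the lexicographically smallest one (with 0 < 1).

10011

A breadth-first search from A reaches an accepting state first via the path A → G → H → C → D → F on input 10011.
No string of length < 5 is accepted (BFS exhausts all shorter strings without reaching an accepting state), and 10011 is the lexicographically least accepting string of length 5.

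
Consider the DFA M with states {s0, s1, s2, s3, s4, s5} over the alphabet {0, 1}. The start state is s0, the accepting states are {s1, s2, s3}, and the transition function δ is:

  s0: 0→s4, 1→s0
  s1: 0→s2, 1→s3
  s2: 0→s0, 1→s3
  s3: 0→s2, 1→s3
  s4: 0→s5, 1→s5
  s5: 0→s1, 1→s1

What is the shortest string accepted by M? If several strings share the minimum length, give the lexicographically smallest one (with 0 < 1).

A breadth-first search from s0 reaches an accepting state first via the path s0 → s4 → s5 → s1 on input 000.
No string of length < 3 is accepted (BFS exhausts all shorter strings without reaching an accepting state), and 000 is the lexicographically least accepting string of length 3.

000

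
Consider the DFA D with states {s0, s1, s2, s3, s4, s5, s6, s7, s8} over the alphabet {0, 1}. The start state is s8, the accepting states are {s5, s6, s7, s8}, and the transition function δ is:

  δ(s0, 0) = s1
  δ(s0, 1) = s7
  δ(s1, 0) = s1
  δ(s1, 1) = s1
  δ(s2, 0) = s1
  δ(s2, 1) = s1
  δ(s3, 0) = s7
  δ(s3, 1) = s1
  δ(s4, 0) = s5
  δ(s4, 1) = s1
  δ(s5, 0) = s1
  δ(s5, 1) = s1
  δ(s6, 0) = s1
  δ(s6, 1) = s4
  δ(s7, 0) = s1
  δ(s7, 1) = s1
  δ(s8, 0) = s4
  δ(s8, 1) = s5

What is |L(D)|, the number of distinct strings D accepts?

3

The useful subgraph on states {s4, s5, s8} is acyclic, so L(D) is finite; the longest accepting path visits 3 useful states, giving maximum string length 2.
Counting accepting paths from s8 by length: 1 of length 0, 1 of length 1, 1 of length 2. Total 3.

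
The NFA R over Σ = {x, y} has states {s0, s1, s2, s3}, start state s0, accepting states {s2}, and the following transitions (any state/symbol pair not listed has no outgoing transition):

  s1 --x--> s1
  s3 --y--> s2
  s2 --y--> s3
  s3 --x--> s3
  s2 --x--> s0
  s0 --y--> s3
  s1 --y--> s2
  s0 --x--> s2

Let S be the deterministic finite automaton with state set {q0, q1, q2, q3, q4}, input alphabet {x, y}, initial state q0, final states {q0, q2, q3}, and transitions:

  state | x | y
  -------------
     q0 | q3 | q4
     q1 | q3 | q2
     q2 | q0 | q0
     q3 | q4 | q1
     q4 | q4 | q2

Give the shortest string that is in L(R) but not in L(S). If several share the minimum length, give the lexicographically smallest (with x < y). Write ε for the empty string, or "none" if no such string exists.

xxx

The string xxx is accepted by R but not by S.
No shorter string lies in the difference, and xxx is the lexicographically first length-3 string in L(R) \ L(S).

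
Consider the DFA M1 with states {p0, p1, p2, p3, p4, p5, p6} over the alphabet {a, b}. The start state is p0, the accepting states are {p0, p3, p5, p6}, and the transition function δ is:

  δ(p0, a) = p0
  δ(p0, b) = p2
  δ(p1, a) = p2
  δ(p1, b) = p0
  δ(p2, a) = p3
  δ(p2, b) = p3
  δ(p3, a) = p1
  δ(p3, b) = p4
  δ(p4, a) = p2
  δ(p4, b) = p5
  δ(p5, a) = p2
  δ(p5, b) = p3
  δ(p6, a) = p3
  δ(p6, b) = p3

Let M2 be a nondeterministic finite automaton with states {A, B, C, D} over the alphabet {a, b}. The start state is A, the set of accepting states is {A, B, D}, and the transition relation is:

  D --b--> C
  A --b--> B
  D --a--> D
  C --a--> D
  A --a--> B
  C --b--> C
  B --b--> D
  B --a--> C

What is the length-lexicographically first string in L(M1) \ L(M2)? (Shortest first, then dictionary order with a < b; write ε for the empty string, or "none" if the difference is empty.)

aa

The string aa is accepted by M1 but not by M2.
No shorter string lies in the difference, and aa is the lexicographically first length-2 string in L(M1) \ L(M2).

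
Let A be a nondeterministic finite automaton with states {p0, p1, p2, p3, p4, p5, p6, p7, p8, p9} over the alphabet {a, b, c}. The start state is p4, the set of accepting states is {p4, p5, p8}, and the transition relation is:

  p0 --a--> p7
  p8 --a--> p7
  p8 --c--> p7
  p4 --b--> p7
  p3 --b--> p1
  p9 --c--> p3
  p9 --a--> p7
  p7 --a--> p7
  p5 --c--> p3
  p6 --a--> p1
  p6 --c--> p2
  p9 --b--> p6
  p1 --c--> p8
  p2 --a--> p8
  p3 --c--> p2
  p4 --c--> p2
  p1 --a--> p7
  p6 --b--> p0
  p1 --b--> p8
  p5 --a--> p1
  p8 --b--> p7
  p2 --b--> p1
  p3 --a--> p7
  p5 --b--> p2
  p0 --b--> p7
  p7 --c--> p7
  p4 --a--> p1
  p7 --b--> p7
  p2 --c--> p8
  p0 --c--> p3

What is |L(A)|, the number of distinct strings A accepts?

The useful subgraph on states {p1, p2, p4, p8} is acyclic, so L(A) is finite; the longest accepting path visits 4 useful states, giving maximum string length 3.
Counting accepting paths from p4 by length: 1 of length 0, 4 of length 2, 2 of length 3. Total 7.

7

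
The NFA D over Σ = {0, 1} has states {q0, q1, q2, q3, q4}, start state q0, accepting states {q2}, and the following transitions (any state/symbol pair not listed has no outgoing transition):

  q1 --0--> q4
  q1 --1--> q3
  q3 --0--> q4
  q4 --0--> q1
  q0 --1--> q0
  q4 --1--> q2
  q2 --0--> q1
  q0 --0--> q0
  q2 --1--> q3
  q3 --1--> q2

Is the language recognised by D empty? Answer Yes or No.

The states reachable from the start state are {q0}.
None of the accepting states {q2} is reachable, so no string is accepted and L(D) = ∅.

Yes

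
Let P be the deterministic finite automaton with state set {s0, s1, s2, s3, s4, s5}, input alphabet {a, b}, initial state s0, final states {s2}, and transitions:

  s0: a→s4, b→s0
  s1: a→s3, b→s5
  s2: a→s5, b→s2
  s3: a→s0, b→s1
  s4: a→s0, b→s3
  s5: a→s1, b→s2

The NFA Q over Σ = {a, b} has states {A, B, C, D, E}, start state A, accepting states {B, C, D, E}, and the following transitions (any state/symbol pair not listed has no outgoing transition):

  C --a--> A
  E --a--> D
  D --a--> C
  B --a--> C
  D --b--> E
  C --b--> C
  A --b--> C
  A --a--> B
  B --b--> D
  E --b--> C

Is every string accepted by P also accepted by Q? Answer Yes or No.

Yes

Exploring the product automaton P × Q from the start pair (s0, A), following both machines on each input symbol, reaches 25 state pairs: (s0, A), (s4, B), (s0, C), (s3, D), (s4, A), (s1, E), (s0, B), (s3, C), (s5, C), (s4, C), (s0, D), (s1, C), (s1, A), (s2, C), (s0, E), (s3, A), (s3, B), (s5, A), (s4, D), (s1, D), (s1, B), (s3, E), (s5, E), (s5, D), (s2, E).
P accepts in {s2} and Q accepts in {B, C, D, E}. The reachable pairs whose P-component is accepting are (s2, C), (s2, E); in each of them the Q-component is accepting too, so the product for L(P) \ L(Q) (P-component accepting, Q-component rejecting) has no reachable accepting pair and the difference is empty.
Hence every string in L(P) is also in L(Q).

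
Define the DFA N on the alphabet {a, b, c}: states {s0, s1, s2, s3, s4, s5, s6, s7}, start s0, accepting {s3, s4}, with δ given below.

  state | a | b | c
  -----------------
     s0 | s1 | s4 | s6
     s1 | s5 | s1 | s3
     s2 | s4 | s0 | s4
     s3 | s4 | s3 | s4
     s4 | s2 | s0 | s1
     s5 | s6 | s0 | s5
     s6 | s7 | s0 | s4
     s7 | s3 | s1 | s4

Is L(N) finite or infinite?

infinite

State s1 is reachable from the start and can reach an accepting state, and it lies on the cycle s1 → s1.
Traversing that cycle any number of times yields accepted strings of unbounded length, so the language is infinite.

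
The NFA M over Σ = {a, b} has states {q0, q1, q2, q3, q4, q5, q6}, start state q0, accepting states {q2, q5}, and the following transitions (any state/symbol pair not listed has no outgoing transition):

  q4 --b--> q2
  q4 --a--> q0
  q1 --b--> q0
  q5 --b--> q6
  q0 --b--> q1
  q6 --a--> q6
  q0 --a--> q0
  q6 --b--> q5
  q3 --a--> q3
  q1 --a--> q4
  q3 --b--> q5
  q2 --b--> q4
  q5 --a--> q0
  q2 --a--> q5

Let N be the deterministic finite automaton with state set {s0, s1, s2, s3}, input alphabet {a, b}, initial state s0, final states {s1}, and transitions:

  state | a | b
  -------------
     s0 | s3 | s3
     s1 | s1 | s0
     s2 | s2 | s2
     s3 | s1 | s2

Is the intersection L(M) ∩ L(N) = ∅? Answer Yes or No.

Yes

Exploring the product automaton M × N from the start pair (q0, s0), following both machines on each input symbol, reaches 15 state pairs: (q0, s0), (q0, s3), (q1, s3), (q0, s1), (q1, s2), (q4, s1), (q0, s2), (q1, s0), (q4, s2), (q2, s0), (q4, s3), (q2, s2), (q5, s3), (q5, s2), (q6, s2).
M accepts in {q2, q5} and N accepts in {s1}; no reachable pair has both components accepting, so no string drives both machines to acceptance simultaneously and L(M) ∩ L(N) = ∅.
So no string is accepted by both, and the intersection is empty.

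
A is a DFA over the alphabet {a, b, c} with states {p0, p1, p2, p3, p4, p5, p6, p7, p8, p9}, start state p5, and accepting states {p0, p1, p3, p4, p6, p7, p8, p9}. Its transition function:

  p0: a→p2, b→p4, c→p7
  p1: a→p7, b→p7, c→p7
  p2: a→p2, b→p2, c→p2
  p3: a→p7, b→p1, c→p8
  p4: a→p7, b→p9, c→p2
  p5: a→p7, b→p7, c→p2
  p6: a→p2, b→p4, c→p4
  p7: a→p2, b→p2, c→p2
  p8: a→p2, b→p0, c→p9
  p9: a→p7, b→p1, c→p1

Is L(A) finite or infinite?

finite

The useful states (reachable from p5 and able to reach an accepting state) are {p5, p7}.
Restricted to these states the transition graph has no cycle, so every accepting path has bounded length and L is finite.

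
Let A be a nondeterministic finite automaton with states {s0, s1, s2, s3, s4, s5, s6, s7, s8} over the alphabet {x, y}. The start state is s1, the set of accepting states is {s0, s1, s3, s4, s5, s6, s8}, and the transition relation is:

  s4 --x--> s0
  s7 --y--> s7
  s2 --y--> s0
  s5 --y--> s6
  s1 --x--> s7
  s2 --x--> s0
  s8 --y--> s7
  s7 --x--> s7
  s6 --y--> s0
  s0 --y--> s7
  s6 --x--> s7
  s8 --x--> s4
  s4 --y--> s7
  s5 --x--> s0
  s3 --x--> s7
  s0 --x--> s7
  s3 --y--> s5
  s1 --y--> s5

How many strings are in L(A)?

The useful subgraph on states {s0, s1, s5, s6} is acyclic, so L(A) is finite; the longest accepting path visits 4 useful states, giving maximum string length 3.
Counting accepting paths from s1 by length: 1 of length 0, 1 of length 1, 2 of length 2, 1 of length 3. Total 5.

5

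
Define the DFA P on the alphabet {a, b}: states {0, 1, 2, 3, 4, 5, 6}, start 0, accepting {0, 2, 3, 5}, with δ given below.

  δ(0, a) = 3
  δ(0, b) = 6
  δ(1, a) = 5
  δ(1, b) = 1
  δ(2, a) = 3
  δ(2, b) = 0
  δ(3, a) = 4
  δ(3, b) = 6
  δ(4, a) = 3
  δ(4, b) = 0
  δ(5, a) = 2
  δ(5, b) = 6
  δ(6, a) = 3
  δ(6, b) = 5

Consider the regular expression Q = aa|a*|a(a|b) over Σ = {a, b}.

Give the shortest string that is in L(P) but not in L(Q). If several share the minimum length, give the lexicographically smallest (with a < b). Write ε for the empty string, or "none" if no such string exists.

The string ba is accepted by P but not by Q.
No shorter string lies in the difference, and ba is the lexicographically first length-2 string in L(P) \ L(Q).

ba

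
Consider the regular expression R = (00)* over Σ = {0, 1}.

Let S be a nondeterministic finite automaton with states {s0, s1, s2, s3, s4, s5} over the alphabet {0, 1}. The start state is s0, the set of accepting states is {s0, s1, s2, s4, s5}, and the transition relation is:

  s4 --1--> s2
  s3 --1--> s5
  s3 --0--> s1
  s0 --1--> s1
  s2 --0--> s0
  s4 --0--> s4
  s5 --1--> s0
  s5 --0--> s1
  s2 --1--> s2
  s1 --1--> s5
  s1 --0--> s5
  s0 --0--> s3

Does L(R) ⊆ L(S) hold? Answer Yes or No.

Yes

Converting the expression R to a DFA (subset construction, then merging equivalent states) gives the minimal DFA with states {r0, r1, r2}, start state r0, accepting states {r0} and transitions r0: 0→r1, 1→r2; r1: 0→r0, 1→r2; r2: 0→r2, 1→r2.
Exploring the product automaton R × S from the start pair (r0, s0), following both machines on each input symbol, reaches 8 state pairs: (r0, s0), (r1, s3), (r2, s1), (r0, s1), (r2, s5), (r1, s5), (r2, s0), (r2, s3).
R accepts in {r0} and S accepts in {s0, s1, s2, s4, s5}. The reachable pairs whose R-component is accepting are (r0, s0), (r0, s1); in each of them the S-component is accepting too, so the product for L(R) \ L(S) (R-component accepting, S-component rejecting) has no reachable accepting pair and the difference is empty.
Hence every string in L(R) is also in L(S).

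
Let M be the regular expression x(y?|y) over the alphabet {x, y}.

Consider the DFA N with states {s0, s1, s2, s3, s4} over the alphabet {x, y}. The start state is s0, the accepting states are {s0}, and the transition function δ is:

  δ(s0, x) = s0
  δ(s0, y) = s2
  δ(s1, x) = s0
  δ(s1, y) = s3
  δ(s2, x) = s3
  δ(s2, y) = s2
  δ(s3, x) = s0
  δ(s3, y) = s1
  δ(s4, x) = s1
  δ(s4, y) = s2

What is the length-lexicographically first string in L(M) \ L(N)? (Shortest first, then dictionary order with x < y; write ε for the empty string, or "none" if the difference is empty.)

xy

The string xy is accepted by M but not by N.
No shorter string lies in the difference, and xy is the lexicographically first length-2 string in L(M) \ L(N).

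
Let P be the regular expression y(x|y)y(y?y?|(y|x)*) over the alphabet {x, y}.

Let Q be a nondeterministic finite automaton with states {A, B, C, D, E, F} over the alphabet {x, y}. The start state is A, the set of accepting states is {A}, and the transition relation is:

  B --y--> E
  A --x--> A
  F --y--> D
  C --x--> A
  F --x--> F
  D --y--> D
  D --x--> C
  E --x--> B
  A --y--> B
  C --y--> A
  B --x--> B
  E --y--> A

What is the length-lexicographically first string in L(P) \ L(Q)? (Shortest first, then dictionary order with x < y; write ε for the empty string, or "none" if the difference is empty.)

The string yxy is accepted by P but not by Q.
No shorter string lies in the difference, and yxy is the lexicographically first length-3 string in L(P) \ L(Q).

yxy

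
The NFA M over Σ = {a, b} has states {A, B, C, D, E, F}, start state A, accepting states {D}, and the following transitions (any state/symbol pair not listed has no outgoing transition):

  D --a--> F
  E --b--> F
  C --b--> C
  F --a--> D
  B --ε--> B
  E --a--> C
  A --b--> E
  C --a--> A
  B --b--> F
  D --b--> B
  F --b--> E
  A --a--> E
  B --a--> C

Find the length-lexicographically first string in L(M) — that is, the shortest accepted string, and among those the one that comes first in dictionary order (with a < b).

aba

A breadth-first search from A reaches an accepting state first via the path A → E → F → D on input aba.
No string of length < 3 is accepted (BFS exhausts all shorter strings without reaching an accepting state), and aba is the lexicographically least accepting string of length 3.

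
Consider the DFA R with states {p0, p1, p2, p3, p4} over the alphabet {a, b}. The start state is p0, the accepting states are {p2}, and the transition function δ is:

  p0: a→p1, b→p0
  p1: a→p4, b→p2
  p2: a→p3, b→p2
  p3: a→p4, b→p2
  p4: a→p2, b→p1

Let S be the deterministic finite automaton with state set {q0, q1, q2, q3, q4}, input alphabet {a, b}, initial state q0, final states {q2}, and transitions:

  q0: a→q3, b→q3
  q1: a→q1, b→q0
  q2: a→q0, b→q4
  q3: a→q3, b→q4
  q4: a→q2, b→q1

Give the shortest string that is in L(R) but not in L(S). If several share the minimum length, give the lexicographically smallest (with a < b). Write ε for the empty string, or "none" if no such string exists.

ab

The string ab is accepted by R but not by S.
No shorter string lies in the difference, and ab is the lexicographically first length-2 string in L(R) \ L(S).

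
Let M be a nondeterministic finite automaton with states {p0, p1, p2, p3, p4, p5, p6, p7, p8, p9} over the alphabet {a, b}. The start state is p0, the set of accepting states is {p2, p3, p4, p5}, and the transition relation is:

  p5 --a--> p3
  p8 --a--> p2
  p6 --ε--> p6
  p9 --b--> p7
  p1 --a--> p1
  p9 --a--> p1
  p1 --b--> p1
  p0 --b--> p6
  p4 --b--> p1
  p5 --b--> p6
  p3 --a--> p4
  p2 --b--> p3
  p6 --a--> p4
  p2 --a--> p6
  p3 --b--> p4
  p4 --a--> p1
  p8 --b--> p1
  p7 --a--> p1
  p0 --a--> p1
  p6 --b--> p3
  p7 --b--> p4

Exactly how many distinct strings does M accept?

The useful subgraph on states {p0, p3, p4, p6} is acyclic, so L(M) is finite; the longest accepting path visits 4 useful states, giving maximum string length 3.
Counting accepting paths from p0 by length: 2 of length 2, 2 of length 3. Total 4.

4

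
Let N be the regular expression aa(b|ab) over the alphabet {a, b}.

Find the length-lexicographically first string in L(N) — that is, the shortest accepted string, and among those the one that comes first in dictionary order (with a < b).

aab

By inspection of the expression, no string of length less than 3 matches, and aab is the lexicographically first match of length 3.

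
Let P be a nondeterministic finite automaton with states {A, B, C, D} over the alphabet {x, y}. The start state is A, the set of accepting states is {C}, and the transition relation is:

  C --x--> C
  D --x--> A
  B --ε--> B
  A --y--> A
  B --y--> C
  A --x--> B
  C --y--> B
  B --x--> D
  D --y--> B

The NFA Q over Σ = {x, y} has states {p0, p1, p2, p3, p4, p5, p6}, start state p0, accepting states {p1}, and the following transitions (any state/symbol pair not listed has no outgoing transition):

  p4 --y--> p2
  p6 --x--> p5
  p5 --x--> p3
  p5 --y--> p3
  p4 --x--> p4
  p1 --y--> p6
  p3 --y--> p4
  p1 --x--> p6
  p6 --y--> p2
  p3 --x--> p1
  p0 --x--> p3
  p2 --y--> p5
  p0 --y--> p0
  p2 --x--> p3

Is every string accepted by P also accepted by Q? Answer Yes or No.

No

The string xy is in L(P) but not in L(Q).
So L(P) ⊄ L(Q).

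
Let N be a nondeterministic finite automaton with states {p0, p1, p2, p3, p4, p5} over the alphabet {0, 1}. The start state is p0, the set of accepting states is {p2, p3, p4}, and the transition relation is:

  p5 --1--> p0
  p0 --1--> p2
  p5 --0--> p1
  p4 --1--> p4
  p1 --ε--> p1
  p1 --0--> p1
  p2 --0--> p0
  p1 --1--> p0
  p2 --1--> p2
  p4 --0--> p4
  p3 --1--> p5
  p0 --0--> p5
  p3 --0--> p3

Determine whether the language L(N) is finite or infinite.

State p0 is reachable from the start and can reach an accepting state, and it lies on the cycle p0 → p2 → p0.
Traversing that cycle any number of times yields accepted strings of unbounded length, so the language is infinite.

infinite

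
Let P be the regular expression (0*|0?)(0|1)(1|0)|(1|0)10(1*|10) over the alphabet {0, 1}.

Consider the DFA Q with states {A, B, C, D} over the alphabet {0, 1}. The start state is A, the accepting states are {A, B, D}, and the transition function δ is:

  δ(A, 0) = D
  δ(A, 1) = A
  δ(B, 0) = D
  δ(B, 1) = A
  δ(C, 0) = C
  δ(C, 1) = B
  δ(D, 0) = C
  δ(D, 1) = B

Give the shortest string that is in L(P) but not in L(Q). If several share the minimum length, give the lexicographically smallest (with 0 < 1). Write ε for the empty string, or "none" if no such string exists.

00

The string 00 is accepted by P but not by Q.
No shorter string lies in the difference, and 00 is the lexicographically first length-2 string in L(P) \ L(Q).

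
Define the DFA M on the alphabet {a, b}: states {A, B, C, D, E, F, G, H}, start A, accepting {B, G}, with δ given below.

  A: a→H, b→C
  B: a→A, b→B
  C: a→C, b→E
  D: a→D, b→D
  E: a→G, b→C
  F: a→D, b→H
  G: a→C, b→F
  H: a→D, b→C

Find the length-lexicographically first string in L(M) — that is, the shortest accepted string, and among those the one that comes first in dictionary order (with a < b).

A breadth-first search from A reaches an accepting state first via the path A → C → E → G on input bba.
No string of length < 3 is accepted (BFS exhausts all shorter strings without reaching an accepting state), and bba is the lexicographically least accepting string of length 3.

bba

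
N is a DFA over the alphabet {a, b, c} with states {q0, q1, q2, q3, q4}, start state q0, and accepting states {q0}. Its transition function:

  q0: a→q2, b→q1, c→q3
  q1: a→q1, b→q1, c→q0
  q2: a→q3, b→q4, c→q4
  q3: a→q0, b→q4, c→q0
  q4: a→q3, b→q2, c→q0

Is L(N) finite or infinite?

infinite

State q0 is reachable from the start and can reach an accepting state, and it lies on the cycle q0 → q1 → q0.
Traversing that cycle any number of times yields accepted strings of unbounded length, so the language is infinite.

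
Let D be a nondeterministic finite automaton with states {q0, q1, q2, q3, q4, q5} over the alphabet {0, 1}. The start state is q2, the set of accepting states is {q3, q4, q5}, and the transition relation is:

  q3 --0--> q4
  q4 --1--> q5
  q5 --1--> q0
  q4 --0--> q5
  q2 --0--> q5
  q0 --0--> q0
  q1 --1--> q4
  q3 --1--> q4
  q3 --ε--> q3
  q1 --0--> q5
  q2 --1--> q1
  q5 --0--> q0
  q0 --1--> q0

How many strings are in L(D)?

The useful subgraph on states {q1, q2, q4, q5} is acyclic, so L(D) is finite; the longest accepting path visits 4 useful states, giving maximum string length 3.
Counting accepting paths from q2 by length: 1 of length 1, 2 of length 2, 2 of length 3. Total 5.

5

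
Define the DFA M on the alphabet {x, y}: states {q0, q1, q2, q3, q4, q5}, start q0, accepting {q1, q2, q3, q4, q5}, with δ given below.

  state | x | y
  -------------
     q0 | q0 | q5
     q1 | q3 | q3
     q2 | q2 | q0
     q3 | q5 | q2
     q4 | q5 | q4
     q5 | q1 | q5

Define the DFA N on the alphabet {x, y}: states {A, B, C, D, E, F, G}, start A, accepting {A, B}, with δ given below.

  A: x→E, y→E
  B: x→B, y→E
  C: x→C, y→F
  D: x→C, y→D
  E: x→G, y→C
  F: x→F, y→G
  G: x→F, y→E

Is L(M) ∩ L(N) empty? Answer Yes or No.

Yes

Exploring the product automaton M × N from the start pair (q0, A), following both machines on each input symbol, reaches 20 state pairs: (q0, A), (q0, E), (q5, E), (q0, G), (q5, C), (q1, G), (q0, F), (q1, C), (q5, F), (q3, F), (q3, E), (q5, G), (q3, C), (q1, F), (q2, G), (q2, C), (q2, F), (q3, G), (q2, E), (q0, C).
M accepts in {q1, q2, q3, q4, q5} and N accepts in {A, B}; no reachable pair has both components accepting, so no string drives both machines to acceptance simultaneously and L(M) ∩ L(N) = ∅.
So no string is accepted by both, and the intersection is empty.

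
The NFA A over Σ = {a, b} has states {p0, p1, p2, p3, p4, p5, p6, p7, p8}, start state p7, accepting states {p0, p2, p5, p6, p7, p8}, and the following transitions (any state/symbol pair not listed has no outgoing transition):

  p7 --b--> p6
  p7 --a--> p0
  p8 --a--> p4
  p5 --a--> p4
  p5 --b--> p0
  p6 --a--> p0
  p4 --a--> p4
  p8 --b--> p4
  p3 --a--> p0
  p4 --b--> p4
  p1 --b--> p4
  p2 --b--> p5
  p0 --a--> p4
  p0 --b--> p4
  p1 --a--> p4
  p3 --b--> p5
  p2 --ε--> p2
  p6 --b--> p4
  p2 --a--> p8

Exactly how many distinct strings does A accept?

The useful subgraph on states {p0, p6, p7} is acyclic, so L(A) is finite; the longest accepting path visits 3 useful states, giving maximum string length 2.
Counting accepting paths from p7 by length: 1 of length 0, 2 of length 1, 1 of length 2. Total 4.

4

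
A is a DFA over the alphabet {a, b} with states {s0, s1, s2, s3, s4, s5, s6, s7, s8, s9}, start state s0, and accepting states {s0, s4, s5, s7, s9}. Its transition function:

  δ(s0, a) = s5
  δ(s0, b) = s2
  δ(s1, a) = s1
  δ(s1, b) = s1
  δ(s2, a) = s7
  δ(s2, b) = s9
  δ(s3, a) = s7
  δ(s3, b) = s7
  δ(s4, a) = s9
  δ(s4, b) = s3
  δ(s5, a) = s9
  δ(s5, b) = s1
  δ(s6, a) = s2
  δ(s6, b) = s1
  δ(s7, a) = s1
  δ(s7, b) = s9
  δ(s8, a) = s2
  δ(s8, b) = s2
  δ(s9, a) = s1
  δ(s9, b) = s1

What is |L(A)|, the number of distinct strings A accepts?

6

The useful subgraph on states {s0, s2, s5, s7, s9} is acyclic, so L(A) is finite; the longest accepting path visits 4 useful states, giving maximum string length 3.
Counting accepting paths from s0 by length: 1 of length 0, 1 of length 1, 3 of length 2, 1 of length 3. Total 6.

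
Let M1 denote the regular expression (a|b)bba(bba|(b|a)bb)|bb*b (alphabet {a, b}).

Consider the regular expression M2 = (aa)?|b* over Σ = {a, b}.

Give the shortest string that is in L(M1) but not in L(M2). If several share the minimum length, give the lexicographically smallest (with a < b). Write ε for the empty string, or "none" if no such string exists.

abbaabb

The string abbaabb is accepted by M1 but not by M2.
No shorter string lies in the difference, and abbaabb is the lexicographically first length-7 string in L(M1) \ L(M2).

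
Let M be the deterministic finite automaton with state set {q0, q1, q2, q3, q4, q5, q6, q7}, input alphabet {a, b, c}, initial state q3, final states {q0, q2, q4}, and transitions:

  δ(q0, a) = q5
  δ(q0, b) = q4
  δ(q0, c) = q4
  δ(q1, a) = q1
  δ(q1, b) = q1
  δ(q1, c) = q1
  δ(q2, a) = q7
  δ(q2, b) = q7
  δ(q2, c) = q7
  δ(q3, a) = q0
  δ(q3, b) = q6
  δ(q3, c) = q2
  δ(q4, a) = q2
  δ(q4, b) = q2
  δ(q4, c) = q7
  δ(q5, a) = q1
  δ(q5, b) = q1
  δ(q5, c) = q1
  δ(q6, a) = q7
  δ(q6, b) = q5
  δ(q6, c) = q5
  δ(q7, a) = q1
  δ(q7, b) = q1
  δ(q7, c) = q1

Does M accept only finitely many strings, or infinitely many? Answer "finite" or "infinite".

finite

The useful states (reachable from q3 and able to reach an accepting state) are {q0, q2, q3, q4}.
Restricted to these states the transition graph has no cycle, so every accepting path has bounded length and L is finite.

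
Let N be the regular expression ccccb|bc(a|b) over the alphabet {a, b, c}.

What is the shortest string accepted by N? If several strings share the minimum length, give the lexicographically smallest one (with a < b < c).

bca

By inspection of the expression, no string of length less than 3 matches, and bca is the lexicographically first match of length 3.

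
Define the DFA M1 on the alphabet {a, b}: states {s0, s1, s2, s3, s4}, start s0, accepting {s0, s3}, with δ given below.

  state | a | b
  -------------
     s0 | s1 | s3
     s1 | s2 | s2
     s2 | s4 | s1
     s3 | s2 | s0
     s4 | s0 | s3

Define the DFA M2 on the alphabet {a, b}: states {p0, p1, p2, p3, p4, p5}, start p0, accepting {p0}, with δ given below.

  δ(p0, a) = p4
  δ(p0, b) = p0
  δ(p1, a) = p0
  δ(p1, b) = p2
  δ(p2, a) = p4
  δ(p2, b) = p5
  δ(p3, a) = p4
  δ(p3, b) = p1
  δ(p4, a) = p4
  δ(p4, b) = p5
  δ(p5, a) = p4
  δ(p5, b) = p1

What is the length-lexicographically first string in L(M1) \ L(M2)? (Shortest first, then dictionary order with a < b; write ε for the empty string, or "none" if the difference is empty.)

The string aaaa is accepted by M1 but not by M2.
No shorter string lies in the difference, and aaaa is the lexicographically first length-4 string in L(M1) \ L(M2).

aaaa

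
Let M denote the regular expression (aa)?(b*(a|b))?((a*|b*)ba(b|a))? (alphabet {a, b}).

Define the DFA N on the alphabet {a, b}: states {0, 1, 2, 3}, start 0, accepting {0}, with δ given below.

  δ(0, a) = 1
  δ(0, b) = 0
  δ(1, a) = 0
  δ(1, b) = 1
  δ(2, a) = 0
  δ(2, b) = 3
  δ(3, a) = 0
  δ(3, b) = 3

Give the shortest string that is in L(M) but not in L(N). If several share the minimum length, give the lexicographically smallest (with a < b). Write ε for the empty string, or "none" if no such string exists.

a

The string a is accepted by M but not by N.
No shorter string lies in the difference, and a is the lexicographically first length-1 string in L(M) \ L(N).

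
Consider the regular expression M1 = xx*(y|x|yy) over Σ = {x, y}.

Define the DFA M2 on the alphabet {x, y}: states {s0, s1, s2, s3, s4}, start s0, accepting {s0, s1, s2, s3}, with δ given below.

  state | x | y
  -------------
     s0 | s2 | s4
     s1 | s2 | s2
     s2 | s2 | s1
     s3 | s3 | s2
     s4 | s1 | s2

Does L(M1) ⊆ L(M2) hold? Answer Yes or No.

Converting the expression M1 to a DFA (subset construction, then merging equivalent states) gives the minimal DFA with states {r0, r1, r2, r3, r4, r5}, start state r0, accepting states {r3, r4, r5} and transitions r0: x→r1, y→r2; r1: x→r3, y→r4; r2: x→r2, y→r2; r3: x→r3, y→r4; r4: x→r2, y→r5; r5: x→r2, y→r2.
Exploring the product automaton M1 × M2 from the start pair (r0, s0), following both machines on each input symbol, reaches 8 state pairs: (r0, s0), (r1, s2), (r2, s4), (r3, s2), (r4, s1), (r2, s1), (r2, s2), (r5, s2).
M1 accepts in {r3, r4, r5} and M2 accepts in {s0, s1, s2, s3}. The reachable pairs whose M1-component is accepting are (r3, s2), (r4, s1), (r5, s2); in each of them the M2-component is accepting too, so the product for L(M1) \ L(M2) (M1-component accepting, M2-component rejecting) has no reachable accepting pair and the difference is empty.
Hence every string in L(M1) is also in L(M2).

Yes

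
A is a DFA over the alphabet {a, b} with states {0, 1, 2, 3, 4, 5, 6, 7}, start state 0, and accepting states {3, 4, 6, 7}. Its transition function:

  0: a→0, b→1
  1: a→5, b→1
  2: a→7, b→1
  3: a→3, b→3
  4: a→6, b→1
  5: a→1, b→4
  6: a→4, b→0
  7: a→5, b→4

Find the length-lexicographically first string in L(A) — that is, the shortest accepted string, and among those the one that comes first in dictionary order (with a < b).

bab

A breadth-first search from 0 reaches an accepting state first via the path 0 → 1 → 5 → 4 on input bab.
No string of length < 3 is accepted (BFS exhausts all shorter strings without reaching an accepting state), and bab is the lexicographically least accepting string of length 3.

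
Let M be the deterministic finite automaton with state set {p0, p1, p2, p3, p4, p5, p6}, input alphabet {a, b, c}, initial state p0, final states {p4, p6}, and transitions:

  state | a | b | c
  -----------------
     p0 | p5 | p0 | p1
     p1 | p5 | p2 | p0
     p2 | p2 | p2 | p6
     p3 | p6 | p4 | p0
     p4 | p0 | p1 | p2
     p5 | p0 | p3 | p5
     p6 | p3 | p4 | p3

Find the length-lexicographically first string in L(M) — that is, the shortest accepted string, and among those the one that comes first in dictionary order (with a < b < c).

A breadth-first search from p0 reaches an accepting state first via the path p0 → p5 → p3 → p6 on input aba.
No string of length < 3 is accepted (BFS exhausts all shorter strings without reaching an accepting state), and aba is the lexicographically least accepting string of length 3.

aba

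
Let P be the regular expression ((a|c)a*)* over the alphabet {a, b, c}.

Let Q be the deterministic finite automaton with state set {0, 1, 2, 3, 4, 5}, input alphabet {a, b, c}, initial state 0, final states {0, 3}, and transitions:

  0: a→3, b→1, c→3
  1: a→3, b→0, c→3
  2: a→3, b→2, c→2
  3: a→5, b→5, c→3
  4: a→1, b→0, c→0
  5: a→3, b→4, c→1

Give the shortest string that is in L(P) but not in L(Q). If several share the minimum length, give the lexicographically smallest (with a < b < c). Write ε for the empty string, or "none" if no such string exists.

aa

The string aa is accepted by P but not by Q.
No shorter string lies in the difference, and aa is the lexicographically first length-2 string in L(P) \ L(Q).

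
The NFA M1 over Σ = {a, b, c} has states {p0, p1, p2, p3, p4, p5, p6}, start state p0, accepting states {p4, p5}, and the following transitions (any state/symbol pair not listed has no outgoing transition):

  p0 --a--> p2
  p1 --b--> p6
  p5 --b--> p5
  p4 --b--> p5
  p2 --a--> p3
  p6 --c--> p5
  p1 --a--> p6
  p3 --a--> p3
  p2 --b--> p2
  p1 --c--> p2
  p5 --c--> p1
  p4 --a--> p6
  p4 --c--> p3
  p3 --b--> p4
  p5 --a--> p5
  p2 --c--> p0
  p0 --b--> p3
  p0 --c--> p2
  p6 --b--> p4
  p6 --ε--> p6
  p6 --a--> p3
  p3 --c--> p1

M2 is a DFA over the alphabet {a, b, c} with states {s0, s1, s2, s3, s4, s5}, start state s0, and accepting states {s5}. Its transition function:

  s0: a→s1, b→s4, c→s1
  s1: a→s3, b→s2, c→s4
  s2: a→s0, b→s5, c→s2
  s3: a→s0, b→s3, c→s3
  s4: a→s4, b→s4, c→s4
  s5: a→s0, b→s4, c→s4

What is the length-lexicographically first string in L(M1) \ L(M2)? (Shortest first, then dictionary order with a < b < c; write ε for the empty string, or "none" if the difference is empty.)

bb

The string bb is accepted by M1 but not by M2.
No shorter string lies in the difference, and bb is the lexicographically first length-2 string in L(M1) \ L(M2).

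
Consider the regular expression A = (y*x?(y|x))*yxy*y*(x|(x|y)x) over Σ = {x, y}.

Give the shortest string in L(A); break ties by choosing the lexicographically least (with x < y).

yxx

By inspection of the expression, no string of length less than 3 matches, and yxx is the lexicographically first match of length 3.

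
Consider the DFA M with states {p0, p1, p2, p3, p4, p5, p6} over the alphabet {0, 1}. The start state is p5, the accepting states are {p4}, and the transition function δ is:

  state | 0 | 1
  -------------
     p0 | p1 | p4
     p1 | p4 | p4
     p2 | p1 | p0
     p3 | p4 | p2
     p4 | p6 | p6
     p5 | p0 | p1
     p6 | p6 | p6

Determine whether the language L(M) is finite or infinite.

finite

The useful states (reachable from p5 and able to reach an accepting state) are {p0, p1, p4, p5}.
Restricted to these states the transition graph has no cycle, so every accepting path has bounded length and L is finite.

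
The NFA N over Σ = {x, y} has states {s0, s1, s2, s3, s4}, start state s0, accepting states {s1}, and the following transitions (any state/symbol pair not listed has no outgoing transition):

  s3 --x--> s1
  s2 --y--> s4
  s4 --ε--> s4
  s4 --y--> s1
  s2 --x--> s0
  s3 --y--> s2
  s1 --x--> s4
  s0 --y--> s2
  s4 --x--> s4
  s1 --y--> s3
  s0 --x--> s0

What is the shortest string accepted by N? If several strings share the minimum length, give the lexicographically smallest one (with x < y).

A breadth-first search from s0 reaches an accepting state first via the path s0 → s2 → s4 → s1 on input yyy.
No string of length < 3 is accepted (BFS exhausts all shorter strings without reaching an accepting state), and yyy is the lexicographically least accepting string of length 3.

yyy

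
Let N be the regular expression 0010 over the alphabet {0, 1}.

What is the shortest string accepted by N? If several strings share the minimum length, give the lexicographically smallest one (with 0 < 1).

By inspection of the expression, no string of length less than 4 matches, and 0010 is the lexicographically first match of length 4.

0010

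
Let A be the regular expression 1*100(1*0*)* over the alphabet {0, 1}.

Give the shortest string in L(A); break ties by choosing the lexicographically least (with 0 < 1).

By inspection of the expression, no string of length less than 3 matches, and 100 is the lexicographically first match of length 3.

100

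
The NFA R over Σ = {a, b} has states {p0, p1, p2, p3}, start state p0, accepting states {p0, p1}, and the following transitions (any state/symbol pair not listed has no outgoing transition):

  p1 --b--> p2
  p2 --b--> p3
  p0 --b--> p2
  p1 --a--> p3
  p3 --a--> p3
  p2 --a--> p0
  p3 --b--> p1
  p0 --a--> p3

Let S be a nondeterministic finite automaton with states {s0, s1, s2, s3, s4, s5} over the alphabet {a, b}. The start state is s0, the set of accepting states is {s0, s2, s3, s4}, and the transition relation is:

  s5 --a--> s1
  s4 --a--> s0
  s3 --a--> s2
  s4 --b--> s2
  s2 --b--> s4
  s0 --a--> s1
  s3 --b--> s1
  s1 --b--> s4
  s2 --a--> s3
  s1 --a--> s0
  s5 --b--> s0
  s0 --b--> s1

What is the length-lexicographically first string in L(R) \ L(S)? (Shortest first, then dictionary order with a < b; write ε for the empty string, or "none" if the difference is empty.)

aab

The string aab is accepted by R but not by S.
No shorter string lies in the difference, and aab is the lexicographically first length-3 string in L(R) \ L(S).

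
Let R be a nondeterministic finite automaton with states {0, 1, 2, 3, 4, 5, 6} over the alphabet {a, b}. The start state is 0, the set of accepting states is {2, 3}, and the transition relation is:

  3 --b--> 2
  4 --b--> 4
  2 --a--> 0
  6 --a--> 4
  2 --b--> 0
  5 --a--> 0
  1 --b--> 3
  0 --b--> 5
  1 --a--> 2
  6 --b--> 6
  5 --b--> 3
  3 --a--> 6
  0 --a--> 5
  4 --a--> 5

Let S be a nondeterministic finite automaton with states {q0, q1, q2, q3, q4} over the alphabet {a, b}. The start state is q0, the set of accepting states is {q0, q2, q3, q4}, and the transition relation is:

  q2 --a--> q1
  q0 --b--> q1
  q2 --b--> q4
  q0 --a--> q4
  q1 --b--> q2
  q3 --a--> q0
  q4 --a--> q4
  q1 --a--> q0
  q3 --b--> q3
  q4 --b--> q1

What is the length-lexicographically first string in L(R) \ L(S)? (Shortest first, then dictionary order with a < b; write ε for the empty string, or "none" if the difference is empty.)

The string ab is accepted by R but not by S.
No shorter string lies in the difference, and ab is the lexicographically first length-2 string in L(R) \ L(S).

ab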